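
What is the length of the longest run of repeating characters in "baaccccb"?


Input: "baaccccb"
Scanning for longest run:
  Position 1 ('a'): new char, reset run to 1
  Position 2 ('a'): continues run of 'a', length=2
  Position 3 ('c'): new char, reset run to 1
  Position 4 ('c'): continues run of 'c', length=2
  Position 5 ('c'): continues run of 'c', length=3
  Position 6 ('c'): continues run of 'c', length=4
  Position 7 ('b'): new char, reset run to 1
Longest run: 'c' with length 4

4


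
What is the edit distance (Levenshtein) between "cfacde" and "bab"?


Computing edit distance: "cfacde" -> "bab"
DP table:
           b    a    b
      0    1    2    3
  c   1    1    2    3
  f   2    2    2    3
  a   3    3    2    3
  c   4    4    3    3
  d   5    5    4    4
  e   6    6    5    5
Edit distance = dp[6][3] = 5

5


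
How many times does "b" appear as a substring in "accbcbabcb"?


Searching for "b" in "accbcbabcb"
Scanning each position:
  Position 0: "a" => no
  Position 1: "c" => no
  Position 2: "c" => no
  Position 3: "b" => MATCH
  Position 4: "c" => no
  Position 5: "b" => MATCH
  Position 6: "a" => no
  Position 7: "b" => MATCH
  Position 8: "c" => no
  Position 9: "b" => MATCH
Total occurrences: 4

4


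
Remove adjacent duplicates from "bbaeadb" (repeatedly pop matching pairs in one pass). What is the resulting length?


Input: bbaeadb
Stack-based adjacent duplicate removal:
  Read 'b': push. Stack: b
  Read 'b': matches stack top 'b' => pop. Stack: (empty)
  Read 'a': push. Stack: a
  Read 'e': push. Stack: ae
  Read 'a': push. Stack: aea
  Read 'd': push. Stack: aead
  Read 'b': push. Stack: aeadb
Final stack: "aeadb" (length 5)

5


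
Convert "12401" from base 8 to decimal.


Input: "12401" in base 8
Positional expansion:
  Digit '1' (value 1) x 8^4 = 4096
  Digit '2' (value 2) x 8^3 = 1024
  Digit '4' (value 4) x 8^2 = 256
  Digit '0' (value 0) x 8^1 = 0
  Digit '1' (value 1) x 8^0 = 1
Sum = 5377

5377


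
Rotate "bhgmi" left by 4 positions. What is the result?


Input: "bhgmi", rotate left by 4
First 4 characters: "bhgm"
Remaining characters: "i"
Concatenate remaining + first: "i" + "bhgm" = "ibhgm"

ibhgm


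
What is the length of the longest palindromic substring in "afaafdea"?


Input: "afaafdea"
Checking substrings for palindromes:
  [1:5] "faaf" (len 4) => palindrome
  [0:3] "afa" (len 3) => palindrome
  [2:4] "aa" (len 2) => palindrome
Longest palindromic substring: "faaf" with length 4

4


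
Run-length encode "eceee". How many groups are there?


Input: eceee
Scanning for consecutive runs:
  Group 1: 'e' x 1 (positions 0-0)
  Group 2: 'c' x 1 (positions 1-1)
  Group 3: 'e' x 3 (positions 2-4)
Total groups: 3

3


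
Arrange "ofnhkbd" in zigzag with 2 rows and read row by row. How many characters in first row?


Zigzag "ofnhkbd" into 2 rows:
Placing characters:
  'o' => row 0
  'f' => row 1
  'n' => row 0
  'h' => row 1
  'k' => row 0
  'b' => row 1
  'd' => row 0
Rows:
  Row 0: "onkd"
  Row 1: "fhb"
First row length: 4

4


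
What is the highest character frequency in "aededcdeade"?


Input: aededcdeade
Character counts:
  'a': 2
  'c': 1
  'd': 4
  'e': 4
Maximum frequency: 4

4


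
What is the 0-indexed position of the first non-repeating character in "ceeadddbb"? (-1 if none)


Input: ceeadddbb
Character frequencies:
  'a': 1
  'b': 2
  'c': 1
  'd': 3
  'e': 2
Scanning left to right for freq == 1:
  Position 0 ('c'): unique! => answer = 0

0


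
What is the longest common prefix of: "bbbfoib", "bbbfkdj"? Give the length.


Words: bbbfoib, bbbfkdj
  Position 0: all 'b' => match
  Position 1: all 'b' => match
  Position 2: all 'b' => match
  Position 3: all 'f' => match
  Position 4: ('o', 'k') => mismatch, stop
LCP = "bbbf" (length 4)

4


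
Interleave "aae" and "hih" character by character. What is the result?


Interleaving "aae" and "hih":
  Position 0: 'a' from first, 'h' from second => "ah"
  Position 1: 'a' from first, 'i' from second => "ai"
  Position 2: 'e' from first, 'h' from second => "eh"
Result: ahaieh

ahaieh


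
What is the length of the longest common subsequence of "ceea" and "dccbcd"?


LCS of "ceea" and "dccbcd"
DP table:
           d    c    c    b    c    d
      0    0    0    0    0    0    0
  c   0    0    1    1    1    1    1
  e   0    0    1    1    1    1    1
  e   0    0    1    1    1    1    1
  a   0    0    1    1    1    1    1
LCS length = dp[4][6] = 1

1


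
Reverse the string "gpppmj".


Input: gpppmj
Reading characters right to left:
  Position 5: 'j'
  Position 4: 'm'
  Position 3: 'p'
  Position 2: 'p'
  Position 1: 'p'
  Position 0: 'g'
Reversed: jmpppg

jmpppg


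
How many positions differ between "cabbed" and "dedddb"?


Comparing "cabbed" and "dedddb" position by position:
  Position 0: 'c' vs 'd' => DIFFER
  Position 1: 'a' vs 'e' => DIFFER
  Position 2: 'b' vs 'd' => DIFFER
  Position 3: 'b' vs 'd' => DIFFER
  Position 4: 'e' vs 'd' => DIFFER
  Position 5: 'd' vs 'b' => DIFFER
Positions that differ: 6

6


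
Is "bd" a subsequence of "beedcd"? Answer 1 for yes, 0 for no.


Check if "bd" is a subsequence of "beedcd"
Greedy scan:
  Position 0 ('b'): matches sub[0] = 'b'
  Position 1 ('e'): no match needed
  Position 2 ('e'): no match needed
  Position 3 ('d'): matches sub[1] = 'd'
  Position 4 ('c'): no match needed
  Position 5 ('d'): no match needed
All 2 characters matched => is a subsequence

1


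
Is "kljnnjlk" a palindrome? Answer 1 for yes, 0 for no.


Input: kljnnjlk
Reversed: kljnnjlk
  Compare pos 0 ('k') with pos 7 ('k'): match
  Compare pos 1 ('l') with pos 6 ('l'): match
  Compare pos 2 ('j') with pos 5 ('j'): match
  Compare pos 3 ('n') with pos 4 ('n'): match
Result: palindrome

1


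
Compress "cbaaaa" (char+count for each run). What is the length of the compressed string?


Input: cbaaaa
Runs:
  'c' x 1 => "c1"
  'b' x 1 => "b1"
  'a' x 4 => "a4"
Compressed: "c1b1a4"
Compressed length: 6

6


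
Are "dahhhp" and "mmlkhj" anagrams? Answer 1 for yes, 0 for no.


Strings: "dahhhp", "mmlkhj"
Sorted first:  adhhhp
Sorted second: hjklmm
Differ at position 0: 'a' vs 'h' => not anagrams

0


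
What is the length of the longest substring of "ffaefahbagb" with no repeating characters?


Input: "ffaefahbagb"
Sliding window (track last position of each char):
  Position 0 ('f'): window [0,0] length 1 -- new best
  Position 1 ('f'): repeat (last at 0), move window start to 1
  Position 1 ('f'): window [1,1] length 1
  Position 2 ('a'): window [1,2] length 2 -- new best
  Position 3 ('e'): window [1,3] length 3 -- new best
  Position 4 ('f'): repeat (last at 1), move window start to 2
  Position 4 ('f'): window [2,4] length 3
  Position 5 ('a'): repeat (last at 2), move window start to 3
  Position 5 ('a'): window [3,5] length 3
  Position 6 ('h'): window [3,6] length 4 -- new best
  Position 7 ('b'): window [3,7] length 5 -- new best
  Position 8 ('a'): repeat (last at 5), move window start to 6
  Position 8 ('a'): window [6,8] length 3
  Position 9 ('g'): window [6,9] length 4
  Position 10 ('b'): repeat (last at 7), move window start to 8
  Position 10 ('b'): window [8,10] length 3
Longest substring with no repeats: "efahb" with length 5

5


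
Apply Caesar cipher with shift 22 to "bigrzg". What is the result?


Caesar cipher: shift "bigrzg" by 22
  'b' (pos 1) + 22 = pos 23 = 'x'
  'i' (pos 8) + 22 = pos 4 = 'e'
  'g' (pos 6) + 22 = pos 2 = 'c'
  'r' (pos 17) + 22 = pos 13 = 'n'
  'z' (pos 25) + 22 = pos 21 = 'v'
  'g' (pos 6) + 22 = pos 2 = 'c'
Result: xecnvc

xecnvc


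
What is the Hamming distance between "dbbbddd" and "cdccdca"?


Comparing "dbbbddd" and "cdccdca" position by position:
  Position 0: 'd' vs 'c' => differ
  Position 1: 'b' vs 'd' => differ
  Position 2: 'b' vs 'c' => differ
  Position 3: 'b' vs 'c' => differ
  Position 4: 'd' vs 'd' => same
  Position 5: 'd' vs 'c' => differ
  Position 6: 'd' vs 'a' => differ
Total differences (Hamming distance): 6

6


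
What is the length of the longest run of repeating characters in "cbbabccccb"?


Input: "cbbabccccb"
Scanning for longest run:
  Position 1 ('b'): new char, reset run to 1
  Position 2 ('b'): continues run of 'b', length=2
  Position 3 ('a'): new char, reset run to 1
  Position 4 ('b'): new char, reset run to 1
  Position 5 ('c'): new char, reset run to 1
  Position 6 ('c'): continues run of 'c', length=2
  Position 7 ('c'): continues run of 'c', length=3
  Position 8 ('c'): continues run of 'c', length=4
  Position 9 ('b'): new char, reset run to 1
Longest run: 'c' with length 4

4


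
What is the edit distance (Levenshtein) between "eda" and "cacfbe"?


Computing edit distance: "eda" -> "cacfbe"
DP table:
           c    a    c    f    b    e
      0    1    2    3    4    5    6
  e   1    1    2    3    4    5    5
  d   2    2    2    3    4    5    6
  a   3    3    2    3    4    5    6
Edit distance = dp[3][6] = 6

6


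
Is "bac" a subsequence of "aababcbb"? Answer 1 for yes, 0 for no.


Check if "bac" is a subsequence of "aababcbb"
Greedy scan:
  Position 0 ('a'): no match needed
  Position 1 ('a'): no match needed
  Position 2 ('b'): matches sub[0] = 'b'
  Position 3 ('a'): matches sub[1] = 'a'
  Position 4 ('b'): no match needed
  Position 5 ('c'): matches sub[2] = 'c'
  Position 6 ('b'): no match needed
  Position 7 ('b'): no match needed
All 3 characters matched => is a subsequence

1


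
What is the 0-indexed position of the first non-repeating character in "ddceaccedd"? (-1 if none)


Input: ddceaccedd
Character frequencies:
  'a': 1
  'c': 3
  'd': 4
  'e': 2
Scanning left to right for freq == 1:
  Position 0 ('d'): freq=4, skip
  Position 1 ('d'): freq=4, skip
  Position 2 ('c'): freq=3, skip
  Position 3 ('e'): freq=2, skip
  Position 4 ('a'): unique! => answer = 4

4


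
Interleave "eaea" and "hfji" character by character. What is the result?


Interleaving "eaea" and "hfji":
  Position 0: 'e' from first, 'h' from second => "eh"
  Position 1: 'a' from first, 'f' from second => "af"
  Position 2: 'e' from first, 'j' from second => "ej"
  Position 3: 'a' from first, 'i' from second => "ai"
Result: ehafejai

ehafejai


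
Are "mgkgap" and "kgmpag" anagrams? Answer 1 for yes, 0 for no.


Strings: "mgkgap", "kgmpag"
Sorted first:  aggkmp
Sorted second: aggkmp
Sorted forms match => anagrams

1


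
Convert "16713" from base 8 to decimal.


Input: "16713" in base 8
Positional expansion:
  Digit '1' (value 1) x 8^4 = 4096
  Digit '6' (value 6) x 8^3 = 3072
  Digit '7' (value 7) x 8^2 = 448
  Digit '1' (value 1) x 8^1 = 8
  Digit '3' (value 3) x 8^0 = 3
Sum = 7627

7627


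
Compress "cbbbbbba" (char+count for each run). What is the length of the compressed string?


Input: cbbbbbba
Runs:
  'c' x 1 => "c1"
  'b' x 6 => "b6"
  'a' x 1 => "a1"
Compressed: "c1b6a1"
Compressed length: 6

6


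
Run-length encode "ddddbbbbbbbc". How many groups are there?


Input: ddddbbbbbbbc
Scanning for consecutive runs:
  Group 1: 'd' x 4 (positions 0-3)
  Group 2: 'b' x 7 (positions 4-10)
  Group 3: 'c' x 1 (positions 11-11)
Total groups: 3

3


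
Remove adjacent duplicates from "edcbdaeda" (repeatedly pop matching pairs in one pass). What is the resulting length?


Input: edcbdaeda
Stack-based adjacent duplicate removal:
  Read 'e': push. Stack: e
  Read 'd': push. Stack: ed
  Read 'c': push. Stack: edc
  Read 'b': push. Stack: edcb
  Read 'd': push. Stack: edcbd
  Read 'a': push. Stack: edcbda
  Read 'e': push. Stack: edcbdae
  Read 'd': push. Stack: edcbdaed
  Read 'a': push. Stack: edcbdaeda
Final stack: "edcbdaeda" (length 9)

9


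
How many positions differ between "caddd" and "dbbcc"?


Comparing "caddd" and "dbbcc" position by position:
  Position 0: 'c' vs 'd' => DIFFER
  Position 1: 'a' vs 'b' => DIFFER
  Position 2: 'd' vs 'b' => DIFFER
  Position 3: 'd' vs 'c' => DIFFER
  Position 4: 'd' vs 'c' => DIFFER
Positions that differ: 5

5


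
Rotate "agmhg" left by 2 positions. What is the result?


Input: "agmhg", rotate left by 2
First 2 characters: "ag"
Remaining characters: "mhg"
Concatenate remaining + first: "mhg" + "ag" = "mhgag"

mhgag


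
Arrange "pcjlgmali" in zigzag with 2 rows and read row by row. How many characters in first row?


Zigzag "pcjlgmali" into 2 rows:
Placing characters:
  'p' => row 0
  'c' => row 1
  'j' => row 0
  'l' => row 1
  'g' => row 0
  'm' => row 1
  'a' => row 0
  'l' => row 1
  'i' => row 0
Rows:
  Row 0: "pjgai"
  Row 1: "clml"
First row length: 5

5


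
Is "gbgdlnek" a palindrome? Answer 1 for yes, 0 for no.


Input: gbgdlnek
Reversed: kenldgbg
  Compare pos 0 ('g') with pos 7 ('k'): MISMATCH
  Compare pos 1 ('b') with pos 6 ('e'): MISMATCH
  Compare pos 2 ('g') with pos 5 ('n'): MISMATCH
  Compare pos 3 ('d') with pos 4 ('l'): MISMATCH
Result: not a palindrome

0


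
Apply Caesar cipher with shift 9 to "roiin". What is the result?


Caesar cipher: shift "roiin" by 9
  'r' (pos 17) + 9 = pos 0 = 'a'
  'o' (pos 14) + 9 = pos 23 = 'x'
  'i' (pos 8) + 9 = pos 17 = 'r'
  'i' (pos 8) + 9 = pos 17 = 'r'
  'n' (pos 13) + 9 = pos 22 = 'w'
Result: axrrw

axrrw


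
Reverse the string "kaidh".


Input: kaidh
Reading characters right to left:
  Position 4: 'h'
  Position 3: 'd'
  Position 2: 'i'
  Position 1: 'a'
  Position 0: 'k'
Reversed: hdiak

hdiak


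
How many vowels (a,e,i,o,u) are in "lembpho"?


Input: lembpho
Checking each character:
  'l' at position 0: consonant
  'e' at position 1: vowel (running total: 1)
  'm' at position 2: consonant
  'b' at position 3: consonant
  'p' at position 4: consonant
  'h' at position 5: consonant
  'o' at position 6: vowel (running total: 2)
Total vowels: 2

2


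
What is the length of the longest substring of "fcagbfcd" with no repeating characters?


Input: "fcagbfcd"
Sliding window (track last position of each char):
  Position 0 ('f'): window [0,0] length 1 -- new best
  Position 1 ('c'): window [0,1] length 2 -- new best
  Position 2 ('a'): window [0,2] length 3 -- new best
  Position 3 ('g'): window [0,3] length 4 -- new best
  Position 4 ('b'): window [0,4] length 5 -- new best
  Position 5 ('f'): repeat (last at 0), move window start to 1
  Position 5 ('f'): window [1,5] length 5
  Position 6 ('c'): repeat (last at 1), move window start to 2
  Position 6 ('c'): window [2,6] length 5
  Position 7 ('d'): window [2,7] length 6 -- new best
Longest substring with no repeats: "agbfcd" with length 6

6


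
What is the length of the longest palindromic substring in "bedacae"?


Input: "bedacae"
Checking substrings for palindromes:
  [3:6] "aca" (len 3) => palindrome
Longest palindromic substring: "aca" with length 3

3


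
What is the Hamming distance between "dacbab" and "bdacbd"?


Comparing "dacbab" and "bdacbd" position by position:
  Position 0: 'd' vs 'b' => differ
  Position 1: 'a' vs 'd' => differ
  Position 2: 'c' vs 'a' => differ
  Position 3: 'b' vs 'c' => differ
  Position 4: 'a' vs 'b' => differ
  Position 5: 'b' vs 'd' => differ
Total differences (Hamming distance): 6

6


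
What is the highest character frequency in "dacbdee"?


Input: dacbdee
Character counts:
  'a': 1
  'b': 1
  'c': 1
  'd': 2
  'e': 2
Maximum frequency: 2

2


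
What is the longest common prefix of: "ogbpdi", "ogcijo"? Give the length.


Words: ogbpdi, ogcijo
  Position 0: all 'o' => match
  Position 1: all 'g' => match
  Position 2: ('b', 'c') => mismatch, stop
LCP = "og" (length 2)

2


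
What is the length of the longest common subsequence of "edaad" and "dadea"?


LCS of "edaad" and "dadea"
DP table:
           d    a    d    e    a
      0    0    0    0    0    0
  e   0    0    0    0    1    1
  d   0    1    1    1    1    1
  a   0    1    2    2    2    2
  a   0    1    2    2    2    3
  d   0    1    2    3    3    3
LCS length = dp[5][5] = 3

3


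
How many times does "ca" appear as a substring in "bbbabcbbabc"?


Searching for "ca" in "bbbabcbbabc"
Scanning each position:
  Position 0: "bb" => no
  Position 1: "bb" => no
  Position 2: "ba" => no
  Position 3: "ab" => no
  Position 4: "bc" => no
  Position 5: "cb" => no
  Position 6: "bb" => no
  Position 7: "ba" => no
  Position 8: "ab" => no
  Position 9: "bc" => no
Total occurrences: 0

0


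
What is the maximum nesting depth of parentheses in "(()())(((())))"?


Input: "(()())(((())))"
Tracking depth:
  Position 0 '(': depth becomes 1
  Position 1 '(': depth becomes 2
  Position 2 ')': depth becomes 1
  Position 3 '(': depth becomes 2
  Position 4 ')': depth becomes 1
  Position 5 ')': depth becomes 0
  Position 6 '(': depth becomes 1
  Position 7 '(': depth becomes 2
  Position 8 '(': depth becomes 3
  Position 9 '(': depth becomes 4
  Position 10 ')': depth becomes 3
  Position 11 ')': depth becomes 2
  Position 12 ')': depth becomes 1
  Position 13 ')': depth becomes 0
Maximum depth reached: 4

4


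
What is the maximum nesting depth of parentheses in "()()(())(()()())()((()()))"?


Input: "()()(())(()()())()((()()))"
Tracking depth:
  Position 0 '(': depth becomes 1
  Position 1 ')': depth becomes 0
  Position 2 '(': depth becomes 1
  Position 3 ')': depth becomes 0
  Position 4 '(': depth becomes 1
  Position 5 '(': depth becomes 2
  Position 6 ')': depth becomes 1
  Position 7 ')': depth becomes 0
  Position 8 '(': depth becomes 1
  Position 9 '(': depth becomes 2
  Position 10 ')': depth becomes 1
  Position 11 '(': depth becomes 2
  Position 12 ')': depth becomes 1
  Position 13 '(': depth becomes 2
  Position 14 ')': depth becomes 1
  Position 15 ')': depth becomes 0
  Position 16 '(': depth becomes 1
  Position 17 ')': depth becomes 0
  Position 18 '(': depth becomes 1
  Position 19 '(': depth becomes 2
  Position 20 '(': depth becomes 3
  Position 21 ')': depth becomes 2
  Position 22 '(': depth becomes 3
  Position 23 ')': depth becomes 2
  Position 24 ')': depth becomes 1
  Position 25 ')': depth becomes 0
Maximum depth reached: 3

3


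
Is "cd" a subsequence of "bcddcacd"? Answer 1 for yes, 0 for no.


Check if "cd" is a subsequence of "bcddcacd"
Greedy scan:
  Position 0 ('b'): no match needed
  Position 1 ('c'): matches sub[0] = 'c'
  Position 2 ('d'): matches sub[1] = 'd'
  Position 3 ('d'): no match needed
  Position 4 ('c'): no match needed
  Position 5 ('a'): no match needed
  Position 6 ('c'): no match needed
  Position 7 ('d'): no match needed
All 2 characters matched => is a subsequence

1


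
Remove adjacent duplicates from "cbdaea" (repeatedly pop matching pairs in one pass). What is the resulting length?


Input: cbdaea
Stack-based adjacent duplicate removal:
  Read 'c': push. Stack: c
  Read 'b': push. Stack: cb
  Read 'd': push. Stack: cbd
  Read 'a': push. Stack: cbda
  Read 'e': push. Stack: cbdae
  Read 'a': push. Stack: cbdaea
Final stack: "cbdaea" (length 6)

6


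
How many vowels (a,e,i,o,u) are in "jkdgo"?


Input: jkdgo
Checking each character:
  'j' at position 0: consonant
  'k' at position 1: consonant
  'd' at position 2: consonant
  'g' at position 3: consonant
  'o' at position 4: vowel (running total: 1)
Total vowels: 1

1


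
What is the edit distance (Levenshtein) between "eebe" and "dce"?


Computing edit distance: "eebe" -> "dce"
DP table:
           d    c    e
      0    1    2    3
  e   1    1    2    2
  e   2    2    2    2
  b   3    3    3    3
  e   4    4    4    3
Edit distance = dp[4][3] = 3

3


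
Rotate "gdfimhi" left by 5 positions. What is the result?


Input: "gdfimhi", rotate left by 5
First 5 characters: "gdfim"
Remaining characters: "hi"
Concatenate remaining + first: "hi" + "gdfim" = "higdfim"

higdfim


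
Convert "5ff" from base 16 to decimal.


Input: "5ff" in base 16
Positional expansion:
  Digit '5' (value 5) x 16^2 = 1280
  Digit 'f' (value 15) x 16^1 = 240
  Digit 'f' (value 15) x 16^0 = 15
Sum = 1535

1535


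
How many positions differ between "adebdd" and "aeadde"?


Comparing "adebdd" and "aeadde" position by position:
  Position 0: 'a' vs 'a' => same
  Position 1: 'd' vs 'e' => DIFFER
  Position 2: 'e' vs 'a' => DIFFER
  Position 3: 'b' vs 'd' => DIFFER
  Position 4: 'd' vs 'd' => same
  Position 5: 'd' vs 'e' => DIFFER
Positions that differ: 4

4


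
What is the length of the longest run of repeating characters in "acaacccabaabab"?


Input: "acaacccabaabab"
Scanning for longest run:
  Position 1 ('c'): new char, reset run to 1
  Position 2 ('a'): new char, reset run to 1
  Position 3 ('a'): continues run of 'a', length=2
  Position 4 ('c'): new char, reset run to 1
  Position 5 ('c'): continues run of 'c', length=2
  Position 6 ('c'): continues run of 'c', length=3
  Position 7 ('a'): new char, reset run to 1
  Position 8 ('b'): new char, reset run to 1
  Position 9 ('a'): new char, reset run to 1
  Position 10 ('a'): continues run of 'a', length=2
  Position 11 ('b'): new char, reset run to 1
  Position 12 ('a'): new char, reset run to 1
  Position 13 ('b'): new char, reset run to 1
Longest run: 'c' with length 3

3


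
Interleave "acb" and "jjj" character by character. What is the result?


Interleaving "acb" and "jjj":
  Position 0: 'a' from first, 'j' from second => "aj"
  Position 1: 'c' from first, 'j' from second => "cj"
  Position 2: 'b' from first, 'j' from second => "bj"
Result: ajcjbj

ajcjbj


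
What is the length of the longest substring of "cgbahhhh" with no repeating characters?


Input: "cgbahhhh"
Sliding window (track last position of each char):
  Position 0 ('c'): window [0,0] length 1 -- new best
  Position 1 ('g'): window [0,1] length 2 -- new best
  Position 2 ('b'): window [0,2] length 3 -- new best
  Position 3 ('a'): window [0,3] length 4 -- new best
  Position 4 ('h'): window [0,4] length 5 -- new best
  Position 5 ('h'): repeat (last at 4), move window start to 5
  Position 5 ('h'): window [5,5] length 1
  Position 6 ('h'): repeat (last at 5), move window start to 6
  Position 6 ('h'): window [6,6] length 1
  Position 7 ('h'): repeat (last at 6), move window start to 7
  Position 7 ('h'): window [7,7] length 1
Longest substring with no repeats: "cgbah" with length 5

5


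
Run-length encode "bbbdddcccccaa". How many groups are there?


Input: bbbdddcccccaa
Scanning for consecutive runs:
  Group 1: 'b' x 3 (positions 0-2)
  Group 2: 'd' x 3 (positions 3-5)
  Group 3: 'c' x 5 (positions 6-10)
  Group 4: 'a' x 2 (positions 11-12)
Total groups: 4

4


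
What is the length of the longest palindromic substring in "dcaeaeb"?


Input: "dcaeaeb"
Checking substrings for palindromes:
  [2:5] "aea" (len 3) => palindrome
  [3:6] "eae" (len 3) => palindrome
Longest palindromic substring: "aea" with length 3

3


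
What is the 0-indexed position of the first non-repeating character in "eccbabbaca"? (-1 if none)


Input: eccbabbaca
Character frequencies:
  'a': 3
  'b': 3
  'c': 3
  'e': 1
Scanning left to right for freq == 1:
  Position 0 ('e'): unique! => answer = 0

0


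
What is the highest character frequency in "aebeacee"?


Input: aebeacee
Character counts:
  'a': 2
  'b': 1
  'c': 1
  'e': 4
Maximum frequency: 4

4


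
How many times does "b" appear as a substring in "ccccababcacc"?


Searching for "b" in "ccccababcacc"
Scanning each position:
  Position 0: "c" => no
  Position 1: "c" => no
  Position 2: "c" => no
  Position 3: "c" => no
  Position 4: "a" => no
  Position 5: "b" => MATCH
  Position 6: "a" => no
  Position 7: "b" => MATCH
  Position 8: "c" => no
  Position 9: "a" => no
  Position 10: "c" => no
  Position 11: "c" => no
Total occurrences: 2

2


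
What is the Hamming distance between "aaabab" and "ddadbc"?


Comparing "aaabab" and "ddadbc" position by position:
  Position 0: 'a' vs 'd' => differ
  Position 1: 'a' vs 'd' => differ
  Position 2: 'a' vs 'a' => same
  Position 3: 'b' vs 'd' => differ
  Position 4: 'a' vs 'b' => differ
  Position 5: 'b' vs 'c' => differ
Total differences (Hamming distance): 5

5


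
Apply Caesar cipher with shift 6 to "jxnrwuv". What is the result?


Caesar cipher: shift "jxnrwuv" by 6
  'j' (pos 9) + 6 = pos 15 = 'p'
  'x' (pos 23) + 6 = pos 3 = 'd'
  'n' (pos 13) + 6 = pos 19 = 't'
  'r' (pos 17) + 6 = pos 23 = 'x'
  'w' (pos 22) + 6 = pos 2 = 'c'
  'u' (pos 20) + 6 = pos 0 = 'a'
  'v' (pos 21) + 6 = pos 1 = 'b'
Result: pdtxcab

pdtxcab


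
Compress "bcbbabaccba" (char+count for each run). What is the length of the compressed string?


Input: bcbbabaccba
Runs:
  'b' x 1 => "b1"
  'c' x 1 => "c1"
  'b' x 2 => "b2"
  'a' x 1 => "a1"
  'b' x 1 => "b1"
  'a' x 1 => "a1"
  'c' x 2 => "c2"
  'b' x 1 => "b1"
  'a' x 1 => "a1"
Compressed: "b1c1b2a1b1a1c2b1a1"
Compressed length: 18

18


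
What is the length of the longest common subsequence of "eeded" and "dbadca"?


LCS of "eeded" and "dbadca"
DP table:
           d    b    a    d    c    a
      0    0    0    0    0    0    0
  e   0    0    0    0    0    0    0
  e   0    0    0    0    0    0    0
  d   0    1    1    1    1    1    1
  e   0    1    1    1    1    1    1
  d   0    1    1    1    2    2    2
LCS length = dp[5][6] = 2

2


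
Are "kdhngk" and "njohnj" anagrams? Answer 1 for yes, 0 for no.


Strings: "kdhngk", "njohnj"
Sorted first:  dghkkn
Sorted second: hjjnno
Differ at position 0: 'd' vs 'h' => not anagrams

0


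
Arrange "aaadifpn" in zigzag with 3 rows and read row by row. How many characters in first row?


Zigzag "aaadifpn" into 3 rows:
Placing characters:
  'a' => row 0
  'a' => row 1
  'a' => row 2
  'd' => row 1
  'i' => row 0
  'f' => row 1
  'p' => row 2
  'n' => row 1
Rows:
  Row 0: "ai"
  Row 1: "adfn"
  Row 2: "ap"
First row length: 2

2


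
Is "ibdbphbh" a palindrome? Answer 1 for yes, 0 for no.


Input: ibdbphbh
Reversed: hbhpbdbi
  Compare pos 0 ('i') with pos 7 ('h'): MISMATCH
  Compare pos 1 ('b') with pos 6 ('b'): match
  Compare pos 2 ('d') with pos 5 ('h'): MISMATCH
  Compare pos 3 ('b') with pos 4 ('p'): MISMATCH
Result: not a palindrome

0


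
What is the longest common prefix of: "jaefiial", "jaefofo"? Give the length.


Words: jaefiial, jaefofo
  Position 0: all 'j' => match
  Position 1: all 'a' => match
  Position 2: all 'e' => match
  Position 3: all 'f' => match
  Position 4: ('i', 'o') => mismatch, stop
LCP = "jaef" (length 4)

4


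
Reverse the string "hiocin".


Input: hiocin
Reading characters right to left:
  Position 5: 'n'
  Position 4: 'i'
  Position 3: 'c'
  Position 2: 'o'
  Position 1: 'i'
  Position 0: 'h'
Reversed: nicoih

nicoih


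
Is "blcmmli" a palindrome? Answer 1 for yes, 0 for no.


Input: blcmmli
Reversed: ilmmclb
  Compare pos 0 ('b') with pos 6 ('i'): MISMATCH
  Compare pos 1 ('l') with pos 5 ('l'): match
  Compare pos 2 ('c') with pos 4 ('m'): MISMATCH
Result: not a palindrome

0


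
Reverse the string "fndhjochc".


Input: fndhjochc
Reading characters right to left:
  Position 8: 'c'
  Position 7: 'h'
  Position 6: 'c'
  Position 5: 'o'
  Position 4: 'j'
  Position 3: 'h'
  Position 2: 'd'
  Position 1: 'n'
  Position 0: 'f'
Reversed: chcojhdnf

chcojhdnf


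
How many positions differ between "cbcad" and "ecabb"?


Comparing "cbcad" and "ecabb" position by position:
  Position 0: 'c' vs 'e' => DIFFER
  Position 1: 'b' vs 'c' => DIFFER
  Position 2: 'c' vs 'a' => DIFFER
  Position 3: 'a' vs 'b' => DIFFER
  Position 4: 'd' vs 'b' => DIFFER
Positions that differ: 5

5


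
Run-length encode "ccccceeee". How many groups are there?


Input: ccccceeee
Scanning for consecutive runs:
  Group 1: 'c' x 5 (positions 0-4)
  Group 2: 'e' x 4 (positions 5-8)
Total groups: 2

2


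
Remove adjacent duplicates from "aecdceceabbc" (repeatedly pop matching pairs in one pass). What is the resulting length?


Input: aecdceceabbc
Stack-based adjacent duplicate removal:
  Read 'a': push. Stack: a
  Read 'e': push. Stack: ae
  Read 'c': push. Stack: aec
  Read 'd': push. Stack: aecd
  Read 'c': push. Stack: aecdc
  Read 'e': push. Stack: aecdce
  Read 'c': push. Stack: aecdcec
  Read 'e': push. Stack: aecdcece
  Read 'a': push. Stack: aecdcecea
  Read 'b': push. Stack: aecdceceab
  Read 'b': matches stack top 'b' => pop. Stack: aecdcecea
  Read 'c': push. Stack: aecdceceac
Final stack: "aecdceceac" (length 10)

10


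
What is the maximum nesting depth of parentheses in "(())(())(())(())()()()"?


Input: "(())(())(())(())()()()"
Tracking depth:
  Position 0 '(': depth becomes 1
  Position 1 '(': depth becomes 2
  Position 2 ')': depth becomes 1
  Position 3 ')': depth becomes 0
  Position 4 '(': depth becomes 1
  Position 5 '(': depth becomes 2
  Position 6 ')': depth becomes 1
  Position 7 ')': depth becomes 0
  Position 8 '(': depth becomes 1
  Position 9 '(': depth becomes 2
  Position 10 ')': depth becomes 1
  Position 11 ')': depth becomes 0
  Position 12 '(': depth becomes 1
  Position 13 '(': depth becomes 2
  Position 14 ')': depth becomes 1
  Position 15 ')': depth becomes 0
  Position 16 '(': depth becomes 1
  Position 17 ')': depth becomes 0
  Position 18 '(': depth becomes 1
  Position 19 ')': depth becomes 0
  Position 20 '(': depth becomes 1
  Position 21 ')': depth becomes 0
Maximum depth reached: 2

2


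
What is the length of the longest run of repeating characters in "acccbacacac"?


Input: "acccbacacac"
Scanning for longest run:
  Position 1 ('c'): new char, reset run to 1
  Position 2 ('c'): continues run of 'c', length=2
  Position 3 ('c'): continues run of 'c', length=3
  Position 4 ('b'): new char, reset run to 1
  Position 5 ('a'): new char, reset run to 1
  Position 6 ('c'): new char, reset run to 1
  Position 7 ('a'): new char, reset run to 1
  Position 8 ('c'): new char, reset run to 1
  Position 9 ('a'): new char, reset run to 1
  Position 10 ('c'): new char, reset run to 1
Longest run: 'c' with length 3

3


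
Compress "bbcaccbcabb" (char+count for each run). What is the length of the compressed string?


Input: bbcaccbcabb
Runs:
  'b' x 2 => "b2"
  'c' x 1 => "c1"
  'a' x 1 => "a1"
  'c' x 2 => "c2"
  'b' x 1 => "b1"
  'c' x 1 => "c1"
  'a' x 1 => "a1"
  'b' x 2 => "b2"
Compressed: "b2c1a1c2b1c1a1b2"
Compressed length: 16

16


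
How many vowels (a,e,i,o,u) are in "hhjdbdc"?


Input: hhjdbdc
Checking each character:
  'h' at position 0: consonant
  'h' at position 1: consonant
  'j' at position 2: consonant
  'd' at position 3: consonant
  'b' at position 4: consonant
  'd' at position 5: consonant
  'c' at position 6: consonant
Total vowels: 0

0


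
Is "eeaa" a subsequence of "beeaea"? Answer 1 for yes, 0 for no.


Check if "eeaa" is a subsequence of "beeaea"
Greedy scan:
  Position 0 ('b'): no match needed
  Position 1 ('e'): matches sub[0] = 'e'
  Position 2 ('e'): matches sub[1] = 'e'
  Position 3 ('a'): matches sub[2] = 'a'
  Position 4 ('e'): no match needed
  Position 5 ('a'): matches sub[3] = 'a'
All 4 characters matched => is a subsequence

1


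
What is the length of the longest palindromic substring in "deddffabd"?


Input: "deddffabd"
Checking substrings for palindromes:
  [0:3] "ded" (len 3) => palindrome
  [2:4] "dd" (len 2) => palindrome
  [4:6] "ff" (len 2) => palindrome
Longest palindromic substring: "ded" with length 3

3


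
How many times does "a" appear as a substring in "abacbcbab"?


Searching for "a" in "abacbcbab"
Scanning each position:
  Position 0: "a" => MATCH
  Position 1: "b" => no
  Position 2: "a" => MATCH
  Position 3: "c" => no
  Position 4: "b" => no
  Position 5: "c" => no
  Position 6: "b" => no
  Position 7: "a" => MATCH
  Position 8: "b" => no
Total occurrences: 3

3


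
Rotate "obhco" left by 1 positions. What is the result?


Input: "obhco", rotate left by 1
First 1 characters: "o"
Remaining characters: "bhco"
Concatenate remaining + first: "bhco" + "o" = "bhcoo"

bhcoo


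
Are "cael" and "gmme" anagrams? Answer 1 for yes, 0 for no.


Strings: "cael", "gmme"
Sorted first:  acel
Sorted second: egmm
Differ at position 0: 'a' vs 'e' => not anagrams

0


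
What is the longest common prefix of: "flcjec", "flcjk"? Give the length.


Words: flcjec, flcjk
  Position 0: all 'f' => match
  Position 1: all 'l' => match
  Position 2: all 'c' => match
  Position 3: all 'j' => match
  Position 4: ('e', 'k') => mismatch, stop
LCP = "flcj" (length 4)

4


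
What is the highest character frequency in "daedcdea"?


Input: daedcdea
Character counts:
  'a': 2
  'c': 1
  'd': 3
  'e': 2
Maximum frequency: 3

3


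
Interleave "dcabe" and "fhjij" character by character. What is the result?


Interleaving "dcabe" and "fhjij":
  Position 0: 'd' from first, 'f' from second => "df"
  Position 1: 'c' from first, 'h' from second => "ch"
  Position 2: 'a' from first, 'j' from second => "aj"
  Position 3: 'b' from first, 'i' from second => "bi"
  Position 4: 'e' from first, 'j' from second => "ej"
Result: dfchajbiej

dfchajbiej


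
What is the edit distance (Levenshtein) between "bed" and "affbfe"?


Computing edit distance: "bed" -> "affbfe"
DP table:
           a    f    f    b    f    e
      0    1    2    3    4    5    6
  b   1    1    2    3    3    4    5
  e   2    2    2    3    4    4    4
  d   3    3    3    3    4    5    5
Edit distance = dp[3][6] = 5

5


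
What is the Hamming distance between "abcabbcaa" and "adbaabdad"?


Comparing "abcabbcaa" and "adbaabdad" position by position:
  Position 0: 'a' vs 'a' => same
  Position 1: 'b' vs 'd' => differ
  Position 2: 'c' vs 'b' => differ
  Position 3: 'a' vs 'a' => same
  Position 4: 'b' vs 'a' => differ
  Position 5: 'b' vs 'b' => same
  Position 6: 'c' vs 'd' => differ
  Position 7: 'a' vs 'a' => same
  Position 8: 'a' vs 'd' => differ
Total differences (Hamming distance): 5

5


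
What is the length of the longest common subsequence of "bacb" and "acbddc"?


LCS of "bacb" and "acbddc"
DP table:
           a    c    b    d    d    c
      0    0    0    0    0    0    0
  b   0    0    0    1    1    1    1
  a   0    1    1    1    1    1    1
  c   0    1    2    2    2    2    2
  b   0    1    2    3    3    3    3
LCS length = dp[4][6] = 3

3


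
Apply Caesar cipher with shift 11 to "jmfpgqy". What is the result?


Caesar cipher: shift "jmfpgqy" by 11
  'j' (pos 9) + 11 = pos 20 = 'u'
  'm' (pos 12) + 11 = pos 23 = 'x'
  'f' (pos 5) + 11 = pos 16 = 'q'
  'p' (pos 15) + 11 = pos 0 = 'a'
  'g' (pos 6) + 11 = pos 17 = 'r'
  'q' (pos 16) + 11 = pos 1 = 'b'
  'y' (pos 24) + 11 = pos 9 = 'j'
Result: uxqarbj

uxqarbj


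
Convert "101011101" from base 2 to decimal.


Input: "101011101" in base 2
Positional expansion:
  Digit '1' (value 1) x 2^8 = 256
  Digit '0' (value 0) x 2^7 = 0
  Digit '1' (value 1) x 2^6 = 64
  Digit '0' (value 0) x 2^5 = 0
  Digit '1' (value 1) x 2^4 = 16
  Digit '1' (value 1) x 2^3 = 8
  Digit '1' (value 1) x 2^2 = 4
  Digit '0' (value 0) x 2^1 = 0
  Digit '1' (value 1) x 2^0 = 1
Sum = 349

349


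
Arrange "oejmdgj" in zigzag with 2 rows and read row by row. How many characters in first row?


Zigzag "oejmdgj" into 2 rows:
Placing characters:
  'o' => row 0
  'e' => row 1
  'j' => row 0
  'm' => row 1
  'd' => row 0
  'g' => row 1
  'j' => row 0
Rows:
  Row 0: "ojdj"
  Row 1: "emg"
First row length: 4

4


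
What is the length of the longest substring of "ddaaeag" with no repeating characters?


Input: "ddaaeag"
Sliding window (track last position of each char):
  Position 0 ('d'): window [0,0] length 1 -- new best
  Position 1 ('d'): repeat (last at 0), move window start to 1
  Position 1 ('d'): window [1,1] length 1
  Position 2 ('a'): window [1,2] length 2 -- new best
  Position 3 ('a'): repeat (last at 2), move window start to 3
  Position 3 ('a'): window [3,3] length 1
  Position 4 ('e'): window [3,4] length 2
  Position 5 ('a'): repeat (last at 3), move window start to 4
  Position 5 ('a'): window [4,5] length 2
  Position 6 ('g'): window [4,6] length 3 -- new best
Longest substring with no repeats: "eag" with length 3

3


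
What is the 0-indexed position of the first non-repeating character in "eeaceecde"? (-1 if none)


Input: eeaceecde
Character frequencies:
  'a': 1
  'c': 2
  'd': 1
  'e': 5
Scanning left to right for freq == 1:
  Position 0 ('e'): freq=5, skip
  Position 1 ('e'): freq=5, skip
  Position 2 ('a'): unique! => answer = 2

2


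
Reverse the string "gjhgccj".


Input: gjhgccj
Reading characters right to left:
  Position 6: 'j'
  Position 5: 'c'
  Position 4: 'c'
  Position 3: 'g'
  Position 2: 'h'
  Position 1: 'j'
  Position 0: 'g'
Reversed: jccghjg

jccghjg


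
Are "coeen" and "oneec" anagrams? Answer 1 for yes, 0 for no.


Strings: "coeen", "oneec"
Sorted first:  ceeno
Sorted second: ceeno
Sorted forms match => anagrams

1


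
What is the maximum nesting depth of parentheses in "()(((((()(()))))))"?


Input: "()(((((()(()))))))"
Tracking depth:
  Position 0 '(': depth becomes 1
  Position 1 ')': depth becomes 0
  Position 2 '(': depth becomes 1
  Position 3 '(': depth becomes 2
  Position 4 '(': depth becomes 3
  Position 5 '(': depth becomes 4
  Position 6 '(': depth becomes 5
  Position 7 '(': depth becomes 6
  Position 8 ')': depth becomes 5
  Position 9 '(': depth becomes 6
  Position 10 '(': depth becomes 7
  Position 11 ')': depth becomes 6
  Position 12 ')': depth becomes 5
  Position 13 ')': depth becomes 4
  Position 14 ')': depth becomes 3
  Position 15 ')': depth becomes 2
  Position 16 ')': depth becomes 1
  Position 17 ')': depth becomes 0
Maximum depth reached: 7

7


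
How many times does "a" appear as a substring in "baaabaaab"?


Searching for "a" in "baaabaaab"
Scanning each position:
  Position 0: "b" => no
  Position 1: "a" => MATCH
  Position 2: "a" => MATCH
  Position 3: "a" => MATCH
  Position 4: "b" => no
  Position 5: "a" => MATCH
  Position 6: "a" => MATCH
  Position 7: "a" => MATCH
  Position 8: "b" => no
Total occurrences: 6

6


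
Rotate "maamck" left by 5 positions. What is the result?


Input: "maamck", rotate left by 5
First 5 characters: "maamc"
Remaining characters: "k"
Concatenate remaining + first: "k" + "maamc" = "kmaamc"

kmaamc


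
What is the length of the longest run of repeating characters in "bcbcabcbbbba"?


Input: "bcbcabcbbbba"
Scanning for longest run:
  Position 1 ('c'): new char, reset run to 1
  Position 2 ('b'): new char, reset run to 1
  Position 3 ('c'): new char, reset run to 1
  Position 4 ('a'): new char, reset run to 1
  Position 5 ('b'): new char, reset run to 1
  Position 6 ('c'): new char, reset run to 1
  Position 7 ('b'): new char, reset run to 1
  Position 8 ('b'): continues run of 'b', length=2
  Position 9 ('b'): continues run of 'b', length=3
  Position 10 ('b'): continues run of 'b', length=4
  Position 11 ('a'): new char, reset run to 1
Longest run: 'b' with length 4

4


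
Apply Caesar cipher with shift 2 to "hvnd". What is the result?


Caesar cipher: shift "hvnd" by 2
  'h' (pos 7) + 2 = pos 9 = 'j'
  'v' (pos 21) + 2 = pos 23 = 'x'
  'n' (pos 13) + 2 = pos 15 = 'p'
  'd' (pos 3) + 2 = pos 5 = 'f'
Result: jxpf

jxpf


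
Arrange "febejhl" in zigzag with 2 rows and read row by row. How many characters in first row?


Zigzag "febejhl" into 2 rows:
Placing characters:
  'f' => row 0
  'e' => row 1
  'b' => row 0
  'e' => row 1
  'j' => row 0
  'h' => row 1
  'l' => row 0
Rows:
  Row 0: "fbjl"
  Row 1: "eeh"
First row length: 4

4


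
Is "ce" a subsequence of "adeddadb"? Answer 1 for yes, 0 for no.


Check if "ce" is a subsequence of "adeddadb"
Greedy scan:
  Position 0 ('a'): no match needed
  Position 1 ('d'): no match needed
  Position 2 ('e'): no match needed
  Position 3 ('d'): no match needed
  Position 4 ('d'): no match needed
  Position 5 ('a'): no match needed
  Position 6 ('d'): no match needed
  Position 7 ('b'): no match needed
Only matched 0/2 characters => not a subsequence

0


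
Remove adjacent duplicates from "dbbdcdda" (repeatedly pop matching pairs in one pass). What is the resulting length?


Input: dbbdcdda
Stack-based adjacent duplicate removal:
  Read 'd': push. Stack: d
  Read 'b': push. Stack: db
  Read 'b': matches stack top 'b' => pop. Stack: d
  Read 'd': matches stack top 'd' => pop. Stack: (empty)
  Read 'c': push. Stack: c
  Read 'd': push. Stack: cd
  Read 'd': matches stack top 'd' => pop. Stack: c
  Read 'a': push. Stack: ca
Final stack: "ca" (length 2)

2
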